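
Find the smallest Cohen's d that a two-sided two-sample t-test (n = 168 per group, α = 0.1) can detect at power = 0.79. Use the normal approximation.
d ≈ 0.27

Minimum detectable effect (two-sample t-test, normal approximation):
d = (z_{α/2} + z_β) / √(n/2)
d = (1.645 + 0.806) / √(168/2)
d = 2.451 / 9.165
d ≈ 0.27

By Cohen's convention (0.2 small / 0.5 medium / 0.8 large): small effect.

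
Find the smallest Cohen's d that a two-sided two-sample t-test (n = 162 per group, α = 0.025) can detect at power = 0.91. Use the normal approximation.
d ≈ 0.40

Minimum detectable effect (two-sample t-test, normal approximation):
d = (z_{α/2} + z_β) / √(n/2)
d = (2.241 + 1.341) / √(162/2)
d = 3.582 / 9.000
d ≈ 0.40

By Cohen's convention (0.2 small / 0.5 medium / 0.8 large): small effect.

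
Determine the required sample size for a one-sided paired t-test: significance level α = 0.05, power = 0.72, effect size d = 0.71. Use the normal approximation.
n = 10 pairs

Sample size formula (paired t-test, normal approximation):
n = ((z_α + z_β) / d)²

z_α = 1.645 (for α = 0.05, one-sided)
z_β = 0.583 (for power = 0.72)
d = 0.71

n = ((1.645 + 0.583) / 0.71)²
n = (3.138)²
n ≈ 9.85
Round up to the next whole number: n = 10 pairs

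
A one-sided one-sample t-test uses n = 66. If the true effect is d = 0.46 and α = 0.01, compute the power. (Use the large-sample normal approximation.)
Power ≈ 0.92

Power calculation (one-sample t-test, normal approximation):
z_β = d · √n - z_α
z_β = 0.46 · √66 - 2.326
z_β = 0.46 · 8.124 - 2.326
z_β = 1.411

Power = Φ(z_β) = Φ(1.411) ≈ 0.921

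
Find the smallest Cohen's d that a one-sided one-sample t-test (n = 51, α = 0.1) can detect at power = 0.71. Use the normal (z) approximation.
d ≈ 0.26

Minimum detectable effect (one-sample t-test, normal approximation):
d = (z_α + z_β) / √n
d = (1.282 + 0.553) / √51
d = 1.835 / 7.141
d ≈ 0.26

By Cohen's convention (0.2 small / 0.5 medium / 0.8 large): small effect.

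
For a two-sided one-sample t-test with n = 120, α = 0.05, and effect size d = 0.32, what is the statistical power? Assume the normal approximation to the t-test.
Power ≈ 0.94

Power calculation (one-sample t-test, normal approximation):
z_β = d · √n - z_{α/2}
z_β = 0.32 · √120 - 1.960
z_β = 0.32 · 10.954 - 1.960
z_β = 1.545

Power = Φ(z_β) = Φ(1.545) ≈ 0.939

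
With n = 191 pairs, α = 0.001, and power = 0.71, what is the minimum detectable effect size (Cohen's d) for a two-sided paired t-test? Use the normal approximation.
d ≈ 0.28

Minimum detectable effect (paired t-test, normal approximation):
d = (z_{α/2} + z_β) / √n
d = (3.291 + 0.553) / √191
d = 3.844 / 13.820
d ≈ 0.28

By Cohen's convention (0.2 small / 0.5 medium / 0.8 large): small effect.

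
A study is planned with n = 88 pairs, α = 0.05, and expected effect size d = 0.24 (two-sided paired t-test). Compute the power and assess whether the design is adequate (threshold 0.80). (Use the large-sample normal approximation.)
Power ≈ 0.61; the study is underpowered (power < 0.80)

Power calculation (paired t-test, normal approximation):
z_β = d · √n - z_{α/2}
z_β = 0.24 · √88 - 1.960
z_β = 0.24 · 9.381 - 1.960
z_β = 0.291

Power = Φ(z_β) = Φ(0.291) ≈ 0.615

Effect size d = 0.24 is small by Cohen's convention (0.2/0.5/0.8).

Threshold: power ≥ 0.80 is conventionally adequate.
Power ≈ 0.61 → the study is underpowered (power < 0.80).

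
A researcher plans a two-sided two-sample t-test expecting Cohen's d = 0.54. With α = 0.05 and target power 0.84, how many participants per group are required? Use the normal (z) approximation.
n = 60 per group

Sample size formula (two-sample t-test, normal approximation):
n = 2 · ((z_{α/2} + z_β) / d)²

z_{α/2} = 1.960 (for α = 0.05, two-sided)
z_β = 0.994 (for power = 0.84)
d = 0.54

n = 2 · ((1.960 + 0.994) / 0.54)²
n = 2 · (5.470)²
n ≈ 59.84
Round up to the next whole number: n = 60 per group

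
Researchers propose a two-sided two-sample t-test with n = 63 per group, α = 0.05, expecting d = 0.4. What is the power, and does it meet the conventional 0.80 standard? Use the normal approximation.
Power ≈ 0.61; the study is underpowered (power < 0.80)

Power calculation (two-sample t-test, normal approximation):
z_β = d · √(n/2) - z_{α/2}
z_β = 0.4 · √(63/2) - 1.960
z_β = 0.4 · 5.612 - 1.960
z_β = 0.285

Power = Φ(z_β) = Φ(0.285) ≈ 0.612

Effect size d = 0.4 is small by Cohen's convention (0.2/0.5/0.8).

Threshold: power ≥ 0.80 is conventionally adequate.
Power ≈ 0.61 → the study is underpowered (power < 0.80).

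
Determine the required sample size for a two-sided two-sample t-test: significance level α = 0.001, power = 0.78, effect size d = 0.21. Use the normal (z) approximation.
n = 749 per group

Sample size formula (two-sample t-test, normal approximation):
n = 2 · ((z_{α/2} + z_β) / d)²

z_{α/2} = 3.291 (for α = 0.001, two-sided)
z_β = 0.772 (for power = 0.78)
d = 0.21

n = 2 · ((3.291 + 0.772) / 0.21)²
n = 2 · (19.348)²
n ≈ 748.69
Round up to the next whole number: n = 749 per group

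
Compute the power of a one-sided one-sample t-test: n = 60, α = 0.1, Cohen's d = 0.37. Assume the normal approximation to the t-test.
Power ≈ 0.94

Power calculation (one-sample t-test, normal approximation):
z_β = d · √n - z_α
z_β = 0.37 · √60 - 1.282
z_β = 0.37 · 7.746 - 1.282
z_β = 1.584

Power = Φ(z_β) = Φ(1.584) ≈ 0.943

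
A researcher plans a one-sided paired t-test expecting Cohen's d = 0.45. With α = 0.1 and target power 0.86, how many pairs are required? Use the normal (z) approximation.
n = 28 pairs

Sample size formula (paired t-test, normal approximation):
n = ((z_α + z_β) / d)²

z_α = 1.282 (for α = 0.1, one-sided)
z_β = 1.080 (for power = 0.86)
d = 0.45

n = ((1.282 + 1.080) / 0.45)²
n = (5.249)²
n ≈ 27.55
Round up to the next whole number: n = 28 pairs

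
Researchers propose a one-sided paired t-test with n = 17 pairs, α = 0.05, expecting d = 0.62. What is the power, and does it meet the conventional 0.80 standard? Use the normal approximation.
Power ≈ 0.82; the study is adequately powered (power ≥ 0.80)

Power calculation (paired t-test, normal approximation):
z_β = d · √n - z_α
z_β = 0.62 · √17 - 1.645
z_β = 0.62 · 4.123 - 1.645
z_β = 0.911

Power = Φ(z_β) = Φ(0.911) ≈ 0.819

Effect size d = 0.62 is medium by Cohen's convention (0.2/0.5/0.8).

Threshold: power ≥ 0.80 is conventionally adequate.
Power ≈ 0.82 → the study is adequately powered (power ≥ 0.80).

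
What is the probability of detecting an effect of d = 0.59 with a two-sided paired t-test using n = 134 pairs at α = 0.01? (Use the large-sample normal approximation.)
Power ≈ 1.00

Power calculation (paired t-test, normal approximation):
z_β = d · √n - z_{α/2}
z_β = 0.59 · √134 - 2.576
z_β = 0.59 · 11.576 - 2.576
z_β = 4.254

Power = Φ(z_β) = Φ(4.254) ≈ 1.000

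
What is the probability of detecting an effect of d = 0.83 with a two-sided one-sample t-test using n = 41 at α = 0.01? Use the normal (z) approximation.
Power ≈ 1.00

Power calculation (one-sample t-test, normal approximation):
z_β = d · √n - z_{α/2}
z_β = 0.83 · √41 - 2.576
z_β = 0.83 · 6.403 - 2.576
z_β = 2.739

Power = Φ(z_β) = Φ(2.739) ≈ 0.997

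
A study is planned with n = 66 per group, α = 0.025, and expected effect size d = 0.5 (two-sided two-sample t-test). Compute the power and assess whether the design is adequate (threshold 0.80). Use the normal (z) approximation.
Power ≈ 0.74; the study is underpowered (power < 0.80)

Power calculation (two-sample t-test, normal approximation):
z_β = d · √(n/2) - z_{α/2}
z_β = 0.5 · √(66/2) - 2.241
z_β = 0.5 · 5.745 - 2.241
z_β = 0.631

Power = Φ(z_β) = Φ(0.631) ≈ 0.736

Effect size d = 0.5 is medium by Cohen's convention (0.2/0.5/0.8).

Threshold: power ≥ 0.80 is conventionally adequate.
Power ≈ 0.74 → the study is underpowered (power < 0.80).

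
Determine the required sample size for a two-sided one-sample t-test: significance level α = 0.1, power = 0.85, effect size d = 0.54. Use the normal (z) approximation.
n = 25

Sample size formula (one-sample t-test, normal approximation):
n = ((z_{α/2} + z_β) / d)²

z_{α/2} = 1.645 (for α = 0.1, two-sided)
z_β = 1.036 (for power = 0.85)
d = 0.54

n = ((1.645 + 1.036) / 0.54)²
n = (4.965)²
n ≈ 24.65
Round up to the next whole number: n = 25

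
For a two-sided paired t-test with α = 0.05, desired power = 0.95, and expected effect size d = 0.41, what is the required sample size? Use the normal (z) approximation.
n = 78 pairs

Sample size formula (paired t-test, normal approximation):
n = ((z_{α/2} + z_β) / d)²

z_{α/2} = 1.960 (for α = 0.05, two-sided)
z_β = 1.645 (for power = 0.95)
d = 0.41

n = ((1.960 + 1.645) / 0.41)²
n = (8.793)²
n ≈ 77.32
Round up to the next whole number: n = 78 pairs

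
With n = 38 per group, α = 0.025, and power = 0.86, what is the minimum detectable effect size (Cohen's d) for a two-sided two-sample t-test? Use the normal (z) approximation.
d ≈ 0.76

Minimum detectable effect (two-sample t-test, normal approximation):
d = (z_{α/2} + z_β) / √(n/2)
d = (2.241 + 1.080) / √(38/2)
d = 3.322 / 4.359
d ≈ 0.76

By Cohen's convention (0.2 small / 0.5 medium / 0.8 large): medium effect.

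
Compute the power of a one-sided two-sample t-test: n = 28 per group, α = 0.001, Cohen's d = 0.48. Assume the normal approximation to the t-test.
Power ≈ 0.10

Power calculation (two-sample t-test, normal approximation):
z_β = d · √(n/2) - z_α
z_β = 0.48 · √(28/2) - 3.090
z_β = 0.48 · 3.742 - 3.090
z_β = -1.294

Power = Φ(z_β) = Φ(-1.294) ≈ 0.098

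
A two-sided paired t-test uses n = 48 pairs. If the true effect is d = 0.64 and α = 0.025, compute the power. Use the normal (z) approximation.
Power ≈ 0.99

Power calculation (paired t-test, normal approximation):
z_β = d · √n - z_{α/2}
z_β = 0.64 · √48 - 2.241
z_β = 0.64 · 6.928 - 2.241
z_β = 2.193

Power = Φ(z_β) = Φ(2.193) ≈ 0.986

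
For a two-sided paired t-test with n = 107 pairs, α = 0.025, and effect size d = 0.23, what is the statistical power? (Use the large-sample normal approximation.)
Power ≈ 0.55

Power calculation (paired t-test, normal approximation):
z_β = d · √n - z_{α/2}
z_β = 0.23 · √107 - 2.241
z_β = 0.23 · 10.344 - 2.241
z_β = 0.138

Power = Φ(z_β) = Φ(0.138) ≈ 0.555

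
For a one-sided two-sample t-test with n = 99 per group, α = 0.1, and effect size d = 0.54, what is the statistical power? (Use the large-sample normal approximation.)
Power ≈ 0.99

Power calculation (two-sample t-test, normal approximation):
z_β = d · √(n/2) - z_α
z_β = 0.54 · √(99/2) - 1.282
z_β = 0.54 · 7.036 - 1.282
z_β = 2.518

Power = Φ(z_β) = Φ(2.518) ≈ 0.994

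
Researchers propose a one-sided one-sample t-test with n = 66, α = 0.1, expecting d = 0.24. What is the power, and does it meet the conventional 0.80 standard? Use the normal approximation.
Power ≈ 0.75; the study is underpowered (power < 0.80)

Power calculation (one-sample t-test, normal approximation):
z_β = d · √n - z_α
z_β = 0.24 · √66 - 1.282
z_β = 0.24 · 8.124 - 1.282
z_β = 0.668

Power = Φ(z_β) = Φ(0.668) ≈ 0.748

Effect size d = 0.24 is small by Cohen's convention (0.2/0.5/0.8).

Threshold: power ≥ 0.80 is conventionally adequate.
Power ≈ 0.75 → the study is underpowered (power < 0.80).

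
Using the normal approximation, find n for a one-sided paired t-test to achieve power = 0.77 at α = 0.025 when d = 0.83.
n = 11 pairs

Sample size formula (paired t-test, normal approximation):
n = ((z_α + z_β) / d)²

z_α = 1.960 (for α = 0.025, one-sided)
z_β = 0.739 (for power = 0.77)
d = 0.83

n = ((1.960 + 0.739) / 0.83)²
n = (3.252)²
n ≈ 10.58
Round up to the next whole number: n = 11 pairs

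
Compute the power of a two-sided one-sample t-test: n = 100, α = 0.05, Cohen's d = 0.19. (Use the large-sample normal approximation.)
Power ≈ 0.48

Power calculation (one-sample t-test, normal approximation):
z_β = d · √n - z_{α/2}
z_β = 0.19 · √100 - 1.960
z_β = 0.19 · 10.000 - 1.960
z_β = -0.060

Power = Φ(z_β) = Φ(-0.060) ≈ 0.476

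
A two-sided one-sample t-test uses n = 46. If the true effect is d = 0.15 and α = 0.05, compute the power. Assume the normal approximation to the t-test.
Power ≈ 0.17

Power calculation (one-sample t-test, normal approximation):
z_β = d · √n - z_{α/2}
z_β = 0.15 · √46 - 1.960
z_β = 0.15 · 6.782 - 1.960
z_β = -0.943

Power = Φ(z_β) = Φ(-0.943) ≈ 0.173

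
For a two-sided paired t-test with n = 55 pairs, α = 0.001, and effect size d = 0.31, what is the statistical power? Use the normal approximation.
Power ≈ 0.16

Power calculation (paired t-test, normal approximation):
z_β = d · √n - z_{α/2}
z_β = 0.31 · √55 - 3.291
z_β = 0.31 · 7.416 - 3.291
z_β = -0.992

Power = Φ(z_β) = Φ(-0.992) ≈ 0.161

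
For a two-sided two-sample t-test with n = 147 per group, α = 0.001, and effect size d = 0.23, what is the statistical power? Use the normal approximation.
Power ≈ 0.09

Power calculation (two-sample t-test, normal approximation):
z_β = d · √(n/2) - z_{α/2}
z_β = 0.23 · √(147/2) - 3.291
z_β = 0.23 · 8.573 - 3.291
z_β = -1.319

Power = Φ(z_β) = Φ(-1.319) ≈ 0.094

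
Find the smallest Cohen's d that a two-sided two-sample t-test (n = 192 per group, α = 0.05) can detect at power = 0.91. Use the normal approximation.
d ≈ 0.34

Minimum detectable effect (two-sample t-test, normal approximation):
d = (z_{α/2} + z_β) / √(n/2)
d = (1.960 + 1.341) / √(192/2)
d = 3.301 / 9.798
d ≈ 0.34

By Cohen's convention (0.2 small / 0.5 medium / 0.8 large): small effect.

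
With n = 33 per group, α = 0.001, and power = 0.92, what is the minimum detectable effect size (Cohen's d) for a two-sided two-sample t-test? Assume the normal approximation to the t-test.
d ≈ 1.16

Minimum detectable effect (two-sample t-test, normal approximation):
d = (z_{α/2} + z_β) / √(n/2)
d = (3.291 + 1.405) / √(33/2)
d = 4.696 / 4.062
d ≈ 1.16

By Cohen's convention (0.2 small / 0.5 medium / 0.8 large): large effect.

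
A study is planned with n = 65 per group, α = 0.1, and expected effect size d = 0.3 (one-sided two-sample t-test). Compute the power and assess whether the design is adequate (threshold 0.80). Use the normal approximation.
Power ≈ 0.67; the study is underpowered (power < 0.80)

Power calculation (two-sample t-test, normal approximation):
z_β = d · √(n/2) - z_α
z_β = 0.3 · √(65/2) - 1.282
z_β = 0.3 · 5.701 - 1.282
z_β = 0.429

Power = Φ(z_β) = Φ(0.429) ≈ 0.666

Effect size d = 0.3 is small by Cohen's convention (0.2/0.5/0.8).

Threshold: power ≥ 0.80 is conventionally adequate.
Power ≈ 0.67 → the study is underpowered (power < 0.80).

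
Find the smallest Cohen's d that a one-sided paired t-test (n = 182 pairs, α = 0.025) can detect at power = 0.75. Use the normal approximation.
d ≈ 0.20

Minimum detectable effect (paired t-test, normal approximation):
d = (z_α + z_β) / √n
d = (1.960 + 0.674) / √182
d = 2.634 / 13.491
d ≈ 0.20

By Cohen's convention (0.2 small / 0.5 medium / 0.8 large): small effect.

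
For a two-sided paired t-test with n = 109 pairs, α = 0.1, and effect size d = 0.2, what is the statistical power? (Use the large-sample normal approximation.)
Power ≈ 0.67

Power calculation (paired t-test, normal approximation):
z_β = d · √n - z_{α/2}
z_β = 0.2 · √109 - 1.645
z_β = 0.2 · 10.440 - 1.645
z_β = 0.443

Power = Φ(z_β) = Φ(0.443) ≈ 0.671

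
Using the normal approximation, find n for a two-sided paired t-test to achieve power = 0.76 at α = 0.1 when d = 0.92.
n = 7 pairs

Sample size formula (paired t-test, normal approximation):
n = ((z_{α/2} + z_β) / d)²

z_{α/2} = 1.645 (for α = 0.1, two-sided)
z_β = 0.706 (for power = 0.76)
d = 0.92

n = ((1.645 + 0.706) / 0.92)²
n = (2.555)²
n ≈ 6.53
Round up to the next whole number: n = 7 pairs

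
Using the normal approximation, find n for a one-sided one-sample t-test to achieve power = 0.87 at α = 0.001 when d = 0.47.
n = 81

Sample size formula (one-sample t-test, normal approximation):
n = ((z_α + z_β) / d)²

z_α = 3.090 (for α = 0.001, one-sided)
z_β = 1.126 (for power = 0.87)
d = 0.47

n = ((3.090 + 1.126) / 0.47)²
n = (8.970)²
n ≈ 80.46
Round up to the next whole number: n = 81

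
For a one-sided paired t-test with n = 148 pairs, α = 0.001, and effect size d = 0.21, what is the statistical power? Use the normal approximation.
Power ≈ 0.30

Power calculation (paired t-test, normal approximation):
z_β = d · √n - z_α
z_β = 0.21 · √148 - 3.090
z_β = 0.21 · 12.166 - 3.090
z_β = -0.535

Power = Φ(z_β) = Φ(-0.535) ≈ 0.296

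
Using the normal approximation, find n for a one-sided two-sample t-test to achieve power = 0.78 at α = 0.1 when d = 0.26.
n = 125 per group

Sample size formula (two-sample t-test, normal approximation):
n = 2 · ((z_α + z_β) / d)²

z_α = 1.282 (for α = 0.1, one-sided)
z_β = 0.772 (for power = 0.78)
d = 0.26

n = 2 · ((1.282 + 0.772) / 0.26)²
n = 2 · (7.900)²
n ≈ 124.82
Round up to the next whole number: n = 125 per group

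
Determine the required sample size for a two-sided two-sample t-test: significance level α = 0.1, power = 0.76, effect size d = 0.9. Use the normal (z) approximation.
n = 14 per group

Sample size formula (two-sample t-test, normal approximation):
n = 2 · ((z_{α/2} + z_β) / d)²

z_{α/2} = 1.645 (for α = 0.1, two-sided)
z_β = 0.706 (for power = 0.76)
d = 0.9

n = 2 · ((1.645 + 0.706) / 0.9)²
n = 2 · (2.612)²
n ≈ 13.65
Round up to the next whole number: n = 14 per group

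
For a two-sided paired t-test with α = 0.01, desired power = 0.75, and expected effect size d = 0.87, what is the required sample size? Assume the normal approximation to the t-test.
n = 14 pairs

Sample size formula (paired t-test, normal approximation):
n = ((z_{α/2} + z_β) / d)²

z_{α/2} = 2.576 (for α = 0.01, two-sided)
z_β = 0.674 (for power = 0.75)
d = 0.87

n = ((2.576 + 0.674) / 0.87)²
n = (3.736)²
n ≈ 13.96
Round up to the next whole number: n = 14 pairs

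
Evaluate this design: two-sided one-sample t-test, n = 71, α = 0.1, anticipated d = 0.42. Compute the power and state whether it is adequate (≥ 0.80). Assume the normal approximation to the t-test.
Power ≈ 0.97; the study is adequately powered (power ≥ 0.80)

Power calculation (one-sample t-test, normal approximation):
z_β = d · √n - z_{α/2}
z_β = 0.42 · √71 - 1.645
z_β = 0.42 · 8.426 - 1.645
z_β = 1.894

Power = Φ(z_β) = Φ(1.894) ≈ 0.971

Effect size d = 0.42 is small by Cohen's convention (0.2/0.5/0.8).

Threshold: power ≥ 0.80 is conventionally adequate.
Power ≈ 0.97 → the study is adequately powered (power ≥ 0.80).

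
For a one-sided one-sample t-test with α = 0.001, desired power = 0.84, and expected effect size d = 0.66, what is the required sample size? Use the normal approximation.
n = 39

Sample size formula (one-sample t-test, normal approximation):
n = ((z_α + z_β) / d)²

z_α = 3.090 (for α = 0.001, one-sided)
z_β = 0.994 (for power = 0.84)
d = 0.66

n = ((3.090 + 0.994) / 0.66)²
n = (6.188)²
n ≈ 38.29
Round up to the next whole number: n = 39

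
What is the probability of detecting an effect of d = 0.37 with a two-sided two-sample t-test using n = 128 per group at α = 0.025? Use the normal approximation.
Power ≈ 0.76

Power calculation (two-sample t-test, normal approximation):
z_β = d · √(n/2) - z_{α/2}
z_β = 0.37 · √(128/2) - 2.241
z_β = 0.37 · 8.000 - 2.241
z_β = 0.719

Power = Φ(z_β) = Φ(0.719) ≈ 0.764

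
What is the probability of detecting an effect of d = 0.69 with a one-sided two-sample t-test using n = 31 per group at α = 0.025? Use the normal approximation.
Power ≈ 0.78

Power calculation (two-sample t-test, normal approximation):
z_β = d · √(n/2) - z_α
z_β = 0.69 · √(31/2) - 1.960
z_β = 0.69 · 3.937 - 1.960
z_β = 0.757

Power = Φ(z_β) = Φ(0.757) ≈ 0.775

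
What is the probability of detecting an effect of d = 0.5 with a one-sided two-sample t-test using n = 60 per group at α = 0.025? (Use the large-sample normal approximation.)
Power ≈ 0.78

Power calculation (two-sample t-test, normal approximation):
z_β = d · √(n/2) - z_α
z_β = 0.5 · √(60/2) - 1.960
z_β = 0.5 · 5.477 - 1.960
z_β = 0.779

Power = Φ(z_β) = Φ(0.779) ≈ 0.782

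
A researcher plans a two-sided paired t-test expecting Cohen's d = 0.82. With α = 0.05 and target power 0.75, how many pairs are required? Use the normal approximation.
n = 11 pairs

Sample size formula (paired t-test, normal approximation):
n = ((z_{α/2} + z_β) / d)²

z_{α/2} = 1.960 (for α = 0.05, two-sided)
z_β = 0.674 (for power = 0.75)
d = 0.82

n = ((1.960 + 0.674) / 0.82)²
n = (3.212)²
n ≈ 10.32
Round up to the next whole number: n = 11 pairs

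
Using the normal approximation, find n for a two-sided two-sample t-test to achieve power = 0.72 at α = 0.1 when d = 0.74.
n = 19 per group

Sample size formula (two-sample t-test, normal approximation):
n = 2 · ((z_{α/2} + z_β) / d)²

z_{α/2} = 1.645 (for α = 0.1, two-sided)
z_β = 0.583 (for power = 0.72)
d = 0.74

n = 2 · ((1.645 + 0.583) / 0.74)²
n = 2 · (3.011)²
n ≈ 18.13
Round up to the next whole number: n = 19 per group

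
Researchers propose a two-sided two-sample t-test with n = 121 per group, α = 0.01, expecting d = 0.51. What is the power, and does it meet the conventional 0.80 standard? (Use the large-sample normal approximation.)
Power ≈ 0.92; the study is adequately powered (power ≥ 0.80)

Power calculation (two-sample t-test, normal approximation):
z_β = d · √(n/2) - z_{α/2}
z_β = 0.51 · √(121/2) - 2.576
z_β = 0.51 · 7.778 - 2.576
z_β = 1.391

Power = Φ(z_β) = Φ(1.391) ≈ 0.918

Effect size d = 0.51 is medium by Cohen's convention (0.2/0.5/0.8).

Threshold: power ≥ 0.80 is conventionally adequate.
Power ≈ 0.92 → the study is adequately powered (power ≥ 0.80).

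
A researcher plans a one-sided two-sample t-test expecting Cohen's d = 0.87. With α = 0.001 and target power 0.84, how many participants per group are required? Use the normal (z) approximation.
n = 45 per group

Sample size formula (two-sample t-test, normal approximation):
n = 2 · ((z_α + z_β) / d)²

z_α = 3.090 (for α = 0.001, one-sided)
z_β = 0.994 (for power = 0.84)
d = 0.87

n = 2 · ((3.090 + 0.994) / 0.87)²
n = 2 · (4.694)²
n ≈ 44.07
Round up to the next whole number: n = 45 per group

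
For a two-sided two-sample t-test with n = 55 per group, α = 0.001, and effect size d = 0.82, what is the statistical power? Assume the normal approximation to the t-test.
Power ≈ 0.84

Power calculation (two-sample t-test, normal approximation):
z_β = d · √(n/2) - z_{α/2}
z_β = 0.82 · √(55/2) - 3.291
z_β = 0.82 · 5.244 - 3.291
z_β = 1.010

Power = Φ(z_β) = Φ(1.010) ≈ 0.844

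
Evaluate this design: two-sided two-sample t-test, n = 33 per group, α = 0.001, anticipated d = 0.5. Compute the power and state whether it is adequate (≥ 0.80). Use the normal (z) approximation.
Power ≈ 0.10; the study is underpowered (power < 0.80)

Power calculation (two-sample t-test, normal approximation):
z_β = d · √(n/2) - z_{α/2}
z_β = 0.5 · √(33/2) - 3.291
z_β = 0.5 · 4.062 - 3.291
z_β = -1.260

Power = Φ(z_β) = Φ(-1.260) ≈ 0.104

Effect size d = 0.5 is medium by Cohen's convention (0.2/0.5/0.8).

Threshold: power ≥ 0.80 is conventionally adequate.
Power ≈ 0.10 → the study is underpowered (power < 0.80).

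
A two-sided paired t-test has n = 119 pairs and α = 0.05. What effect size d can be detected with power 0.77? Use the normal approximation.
d ≈ 0.25

Minimum detectable effect (paired t-test, normal approximation):
d = (z_{α/2} + z_β) / √n
d = (1.960 + 0.739) / √119
d = 2.699 / 10.909
d ≈ 0.25

By Cohen's convention (0.2 small / 0.5 medium / 0.8 large): small effect.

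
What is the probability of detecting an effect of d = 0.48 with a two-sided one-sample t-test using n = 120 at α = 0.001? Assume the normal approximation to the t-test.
Power ≈ 0.98

Power calculation (one-sample t-test, normal approximation):
z_β = d · √n - z_{α/2}
z_β = 0.48 · √120 - 3.291
z_β = 0.48 · 10.954 - 3.291
z_β = 1.968

Power = Φ(z_β) = Φ(1.968) ≈ 0.975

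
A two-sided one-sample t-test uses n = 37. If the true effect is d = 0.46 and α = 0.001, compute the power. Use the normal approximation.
Power ≈ 0.31

Power calculation (one-sample t-test, normal approximation):
z_β = d · √n - z_{α/2}
z_β = 0.46 · √37 - 3.291
z_β = 0.46 · 6.083 - 3.291
z_β = -0.492

Power = Φ(z_β) = Φ(-0.492) ≈ 0.311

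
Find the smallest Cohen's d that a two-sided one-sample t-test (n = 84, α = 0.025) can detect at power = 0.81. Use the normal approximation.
d ≈ 0.34

Minimum detectable effect (one-sample t-test, normal approximation):
d = (z_{α/2} + z_β) / √n
d = (2.241 + 0.878) / √84
d = 3.119 / 9.165
d ≈ 0.34

By Cohen's convention (0.2 small / 0.5 medium / 0.8 large): small effect.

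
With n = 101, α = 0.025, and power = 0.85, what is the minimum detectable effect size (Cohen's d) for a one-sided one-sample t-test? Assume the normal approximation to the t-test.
d ≈ 0.30

Minimum detectable effect (one-sample t-test, normal approximation):
d = (z_α + z_β) / √n
d = (1.960 + 1.036) / √101
d = 2.996 / 10.050
d ≈ 0.30

By Cohen's convention (0.2 small / 0.5 medium / 0.8 large): small effect.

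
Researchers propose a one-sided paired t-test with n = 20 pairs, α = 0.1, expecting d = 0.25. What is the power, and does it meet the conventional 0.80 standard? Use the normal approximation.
Power ≈ 0.44; the study is underpowered (power < 0.80)

Power calculation (paired t-test, normal approximation):
z_β = d · √n - z_α
z_β = 0.25 · √20 - 1.282
z_β = 0.25 · 4.472 - 1.282
z_β = -0.164

Power = Φ(z_β) = Φ(-0.164) ≈ 0.435

Effect size d = 0.25 is small by Cohen's convention (0.2/0.5/0.8).

Threshold: power ≥ 0.80 is conventionally adequate.
Power ≈ 0.44 → the study is underpowered (power < 0.80).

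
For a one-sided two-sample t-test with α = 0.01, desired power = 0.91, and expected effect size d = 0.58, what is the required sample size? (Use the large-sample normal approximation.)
n = 80 per group

Sample size formula (two-sample t-test, normal approximation):
n = 2 · ((z_α + z_β) / d)²

z_α = 2.326 (for α = 0.01, one-sided)
z_β = 1.341 (for power = 0.91)
d = 0.58

n = 2 · ((2.326 + 1.341) / 0.58)²
n = 2 · (6.322)²
n ≈ 79.94
Round up to the next whole number: n = 80 per group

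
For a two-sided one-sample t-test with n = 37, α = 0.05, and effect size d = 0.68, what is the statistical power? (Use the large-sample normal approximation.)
Power ≈ 0.99

Power calculation (one-sample t-test, normal approximation):
z_β = d · √n - z_{α/2}
z_β = 0.68 · √37 - 1.960
z_β = 0.68 · 6.083 - 1.960
z_β = 2.176

Power = Φ(z_β) = Φ(2.176) ≈ 0.985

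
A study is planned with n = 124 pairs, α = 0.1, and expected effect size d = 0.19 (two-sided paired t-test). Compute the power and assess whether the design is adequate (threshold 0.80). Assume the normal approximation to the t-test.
Power ≈ 0.68; the study is underpowered (power < 0.80)

Power calculation (paired t-test, normal approximation):
z_β = d · √n - z_{α/2}
z_β = 0.19 · √124 - 1.645
z_β = 0.19 · 11.136 - 1.645
z_β = 0.471

Power = Φ(z_β) = Φ(0.471) ≈ 0.681

Effect size d = 0.19 is very small by Cohen's convention (0.2/0.5/0.8).

Threshold: power ≥ 0.80 is conventionally adequate.
Power ≈ 0.68 → the study is underpowered (power < 0.80).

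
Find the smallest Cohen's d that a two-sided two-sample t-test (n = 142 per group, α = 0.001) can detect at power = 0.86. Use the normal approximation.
d ≈ 0.52

Minimum detectable effect (two-sample t-test, normal approximation):
d = (z_{α/2} + z_β) / √(n/2)
d = (3.291 + 1.080) / √(142/2)
d = 4.371 / 8.426
d ≈ 0.52

By Cohen's convention (0.2 small / 0.5 medium / 0.8 large): medium effect.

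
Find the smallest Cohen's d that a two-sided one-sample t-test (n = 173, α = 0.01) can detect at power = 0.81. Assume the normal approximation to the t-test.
d ≈ 0.26

Minimum detectable effect (one-sample t-test, normal approximation):
d = (z_{α/2} + z_β) / √n
d = (2.576 + 0.878) / √173
d = 3.454 / 13.153
d ≈ 0.26

By Cohen's convention (0.2 small / 0.5 medium / 0.8 large): small effect.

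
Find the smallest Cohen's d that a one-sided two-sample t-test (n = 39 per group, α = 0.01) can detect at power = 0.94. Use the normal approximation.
d ≈ 0.88

Minimum detectable effect (two-sample t-test, normal approximation):
d = (z_α + z_β) / √(n/2)
d = (2.326 + 1.555) / √(39/2)
d = 3.881 / 4.416
d ≈ 0.88

By Cohen's convention (0.2 small / 0.5 medium / 0.8 large): large effect.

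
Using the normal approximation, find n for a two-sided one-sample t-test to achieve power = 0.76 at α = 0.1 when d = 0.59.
n = 16

Sample size formula (one-sample t-test, normal approximation):
n = ((z_{α/2} + z_β) / d)²

z_{α/2} = 1.645 (for α = 0.1, two-sided)
z_β = 0.706 (for power = 0.76)
d = 0.59

n = ((1.645 + 0.706) / 0.59)²
n = (3.985)²
n ≈ 15.88
Round up to the next whole number: n = 16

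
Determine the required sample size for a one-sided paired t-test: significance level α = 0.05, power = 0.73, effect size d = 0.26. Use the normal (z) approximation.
n = 76 pairs

Sample size formula (paired t-test, normal approximation):
n = ((z_α + z_β) / d)²

z_α = 1.645 (for α = 0.05, one-sided)
z_β = 0.613 (for power = 0.73)
d = 0.26

n = ((1.645 + 0.613) / 0.26)²
n = (8.685)²
n ≈ 75.43
Round up to the next whole number: n = 76 pairs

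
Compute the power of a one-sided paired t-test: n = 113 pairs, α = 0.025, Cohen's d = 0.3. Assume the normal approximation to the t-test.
Power ≈ 0.89

Power calculation (paired t-test, normal approximation):
z_β = d · √n - z_α
z_β = 0.3 · √113 - 1.960
z_β = 0.3 · 10.630 - 1.960
z_β = 1.229

Power = Φ(z_β) = Φ(1.229) ≈ 0.890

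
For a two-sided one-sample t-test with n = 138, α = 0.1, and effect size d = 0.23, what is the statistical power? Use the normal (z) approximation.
Power ≈ 0.85

Power calculation (one-sample t-test, normal approximation):
z_β = d · √n - z_{α/2}
z_β = 0.23 · √138 - 1.645
z_β = 0.23 · 11.747 - 1.645
z_β = 1.057

Power = Φ(z_β) = Φ(1.057) ≈ 0.855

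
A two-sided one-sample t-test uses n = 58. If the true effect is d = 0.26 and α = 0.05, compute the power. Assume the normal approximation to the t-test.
Power ≈ 0.51

Power calculation (one-sample t-test, normal approximation):
z_β = d · √n - z_{α/2}
z_β = 0.26 · √58 - 1.960
z_β = 0.26 · 7.616 - 1.960
z_β = 0.020

Power = Φ(z_β) = Φ(0.020) ≈ 0.508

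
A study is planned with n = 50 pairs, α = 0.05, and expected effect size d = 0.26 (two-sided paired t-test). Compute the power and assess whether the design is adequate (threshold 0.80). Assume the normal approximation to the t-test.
Power ≈ 0.45; the study is underpowered (power < 0.80)

Power calculation (paired t-test, normal approximation):
z_β = d · √n - z_{α/2}
z_β = 0.26 · √50 - 1.960
z_β = 0.26 · 7.071 - 1.960
z_β = -0.121

Power = Φ(z_β) = Φ(-0.121) ≈ 0.452

Effect size d = 0.26 is small by Cohen's convention (0.2/0.5/0.8).

Threshold: power ≥ 0.80 is conventionally adequate.
Power ≈ 0.45 → the study is underpowered (power < 0.80).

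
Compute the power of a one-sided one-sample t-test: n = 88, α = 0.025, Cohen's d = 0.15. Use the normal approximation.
Power ≈ 0.29

Power calculation (one-sample t-test, normal approximation):
z_β = d · √n - z_α
z_β = 0.15 · √88 - 1.960
z_β = 0.15 · 9.381 - 1.960
z_β = -0.553

Power = Φ(z_β) = Φ(-0.553) ≈ 0.290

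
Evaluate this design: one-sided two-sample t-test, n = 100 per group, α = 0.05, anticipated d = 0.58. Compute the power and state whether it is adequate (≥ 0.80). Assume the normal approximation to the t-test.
Power ≈ 0.99; the study is adequately powered (power ≥ 0.80)

Power calculation (two-sample t-test, normal approximation):
z_β = d · √(n/2) - z_α
z_β = 0.58 · √(100/2) - 1.645
z_β = 0.58 · 7.071 - 1.645
z_β = 2.456

Power = Φ(z_β) = Φ(2.456) ≈ 0.993

Effect size d = 0.58 is medium by Cohen's convention (0.2/0.5/0.8).

Threshold: power ≥ 0.80 is conventionally adequate.
Power ≈ 0.99 → the study is adequately powered (power ≥ 0.80).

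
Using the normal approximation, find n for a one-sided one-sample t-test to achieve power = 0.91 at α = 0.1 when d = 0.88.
n = 9

Sample size formula (one-sample t-test, normal approximation):
n = ((z_α + z_β) / d)²

z_α = 1.282 (for α = 0.1, one-sided)
z_β = 1.341 (for power = 0.91)
d = 0.88

n = ((1.282 + 1.341) / 0.88)²
n = (2.981)²
n ≈ 8.89
Round up to the next whole number: n = 9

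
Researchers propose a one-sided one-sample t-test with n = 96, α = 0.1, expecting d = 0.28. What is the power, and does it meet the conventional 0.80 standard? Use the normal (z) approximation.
Power ≈ 0.93; the study is adequately powered (power ≥ 0.80)

Power calculation (one-sample t-test, normal approximation):
z_β = d · √n - z_α
z_β = 0.28 · √96 - 1.282
z_β = 0.28 · 9.798 - 1.282
z_β = 1.462

Power = Φ(z_β) = Φ(1.462) ≈ 0.928

Effect size d = 0.28 is small by Cohen's convention (0.2/0.5/0.8).

Threshold: power ≥ 0.80 is conventionally adequate.
Power ≈ 0.93 → the study is adequately powered (power ≥ 0.80).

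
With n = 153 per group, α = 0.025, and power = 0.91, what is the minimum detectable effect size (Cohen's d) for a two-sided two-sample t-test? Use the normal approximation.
d ≈ 0.41

Minimum detectable effect (two-sample t-test, normal approximation):
d = (z_{α/2} + z_β) / √(n/2)
d = (2.241 + 1.341) / √(153/2)
d = 3.582 / 8.746
d ≈ 0.41

By Cohen's convention (0.2 small / 0.5 medium / 0.8 large): small effect.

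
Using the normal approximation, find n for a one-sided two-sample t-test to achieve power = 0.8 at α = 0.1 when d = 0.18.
n = 279 per group

Sample size formula (two-sample t-test, normal approximation):
n = 2 · ((z_α + z_β) / d)²

z_α = 1.282 (for α = 0.1, one-sided)
z_β = 0.842 (for power = 0.8)
d = 0.18

n = 2 · ((1.282 + 0.842) / 0.18)²
n = 2 · (11.800)²
n ≈ 278.48
Round up to the next whole number: n = 279 per group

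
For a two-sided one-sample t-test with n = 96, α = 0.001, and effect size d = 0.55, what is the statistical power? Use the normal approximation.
Power ≈ 0.98

Power calculation (one-sample t-test, normal approximation):
z_β = d · √n - z_{α/2}
z_β = 0.55 · √96 - 3.291
z_β = 0.55 · 9.798 - 3.291
z_β = 2.098

Power = Φ(z_β) = Φ(2.098) ≈ 0.982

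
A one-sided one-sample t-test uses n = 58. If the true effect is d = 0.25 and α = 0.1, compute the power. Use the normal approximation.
Power ≈ 0.73

Power calculation (one-sample t-test, normal approximation):
z_β = d · √n - z_α
z_β = 0.25 · √58 - 1.282
z_β = 0.25 · 7.616 - 1.282
z_β = 0.622

Power = Φ(z_β) = Φ(0.622) ≈ 0.733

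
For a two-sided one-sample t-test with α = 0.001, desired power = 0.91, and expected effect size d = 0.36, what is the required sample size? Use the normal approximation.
n = 166

Sample size formula (one-sample t-test, normal approximation):
n = ((z_{α/2} + z_β) / d)²

z_{α/2} = 3.291 (for α = 0.001, two-sided)
z_β = 1.341 (for power = 0.91)
d = 0.36

n = ((3.291 + 1.341) / 0.36)²
n = (12.867)²
n ≈ 165.56
Round up to the next whole number: n = 166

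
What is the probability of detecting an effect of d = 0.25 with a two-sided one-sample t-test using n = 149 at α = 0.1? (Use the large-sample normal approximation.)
Power ≈ 0.92

Power calculation (one-sample t-test, normal approximation):
z_β = d · √n - z_{α/2}
z_β = 0.25 · √149 - 1.645
z_β = 0.25 · 12.207 - 1.645
z_β = 1.407

Power = Φ(z_β) = Φ(1.407) ≈ 0.920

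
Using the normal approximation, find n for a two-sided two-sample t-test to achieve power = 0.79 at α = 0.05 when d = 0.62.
n = 40 per group

Sample size formula (two-sample t-test, normal approximation):
n = 2 · ((z_{α/2} + z_β) / d)²

z_{α/2} = 1.960 (for α = 0.05, two-sided)
z_β = 0.806 (for power = 0.79)
d = 0.62

n = 2 · ((1.960 + 0.806) / 0.62)²
n = 2 · (4.461)²
n ≈ 39.80
Round up to the next whole number: n = 40 per group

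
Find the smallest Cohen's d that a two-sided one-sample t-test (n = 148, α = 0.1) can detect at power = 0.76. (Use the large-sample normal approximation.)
d ≈ 0.19

Minimum detectable effect (one-sample t-test, normal approximation):
d = (z_{α/2} + z_β) / √n
d = (1.645 + 0.706) / √148
d = 2.351 / 12.166
d ≈ 0.19

By Cohen's convention (0.2 small / 0.5 medium / 0.8 large): very small effect.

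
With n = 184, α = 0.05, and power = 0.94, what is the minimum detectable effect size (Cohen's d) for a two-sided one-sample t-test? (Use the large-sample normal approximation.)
d ≈ 0.26

Minimum detectable effect (one-sample t-test, normal approximation):
d = (z_{α/2} + z_β) / √n
d = (1.960 + 1.555) / √184
d = 3.515 / 13.565
d ≈ 0.26

By Cohen's convention (0.2 small / 0.5 medium / 0.8 large): small effect.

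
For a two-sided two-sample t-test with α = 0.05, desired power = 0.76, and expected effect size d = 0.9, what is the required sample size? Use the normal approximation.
n = 18 per group

Sample size formula (two-sample t-test, normal approximation):
n = 2 · ((z_{α/2} + z_β) / d)²

z_{α/2} = 1.960 (for α = 0.05, two-sided)
z_β = 0.706 (for power = 0.76)
d = 0.9

n = 2 · ((1.960 + 0.706) / 0.9)²
n = 2 · (2.962)²
n ≈ 17.55
Round up to the next whole number: n = 18 per group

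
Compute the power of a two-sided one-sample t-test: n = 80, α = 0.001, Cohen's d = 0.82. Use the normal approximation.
Power ≈ 1.00

Power calculation (one-sample t-test, normal approximation):
z_β = d · √n - z_{α/2}
z_β = 0.82 · √80 - 3.291
z_β = 0.82 · 8.944 - 3.291
z_β = 4.044

Power = Φ(z_β) = Φ(4.044) ≈ 1.000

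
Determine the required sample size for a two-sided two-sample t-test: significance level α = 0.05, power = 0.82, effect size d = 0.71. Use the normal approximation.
n = 33 per group

Sample size formula (two-sample t-test, normal approximation):
n = 2 · ((z_{α/2} + z_β) / d)²

z_{α/2} = 1.960 (for α = 0.05, two-sided)
z_β = 0.915 (for power = 0.82)
d = 0.71

n = 2 · ((1.960 + 0.915) / 0.71)²
n = 2 · (4.049)²
n ≈ 32.79
Round up to the next whole number: n = 33 per group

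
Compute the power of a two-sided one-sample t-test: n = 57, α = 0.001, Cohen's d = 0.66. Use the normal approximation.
Power ≈ 0.95

Power calculation (one-sample t-test, normal approximation):
z_β = d · √n - z_{α/2}
z_β = 0.66 · √57 - 3.291
z_β = 0.66 · 7.550 - 3.291
z_β = 1.692

Power = Φ(z_β) = Φ(1.692) ≈ 0.955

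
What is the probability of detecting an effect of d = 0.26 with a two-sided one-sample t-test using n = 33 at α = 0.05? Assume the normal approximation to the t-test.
Power ≈ 0.32

Power calculation (one-sample t-test, normal approximation):
z_β = d · √n - z_{α/2}
z_β = 0.26 · √33 - 1.960
z_β = 0.26 · 5.745 - 1.960
z_β = -0.466

Power = Φ(z_β) = Φ(-0.466) ≈ 0.320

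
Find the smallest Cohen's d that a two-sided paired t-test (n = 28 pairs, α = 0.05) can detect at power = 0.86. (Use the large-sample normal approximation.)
d ≈ 0.57

Minimum detectable effect (paired t-test, normal approximation):
d = (z_{α/2} + z_β) / √n
d = (1.960 + 1.080) / √28
d = 3.040 / 5.292
d ≈ 0.57

By Cohen's convention (0.2 small / 0.5 medium / 0.8 large): medium effect.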